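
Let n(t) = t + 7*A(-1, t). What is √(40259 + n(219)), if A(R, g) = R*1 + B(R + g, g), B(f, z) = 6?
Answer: √40513 ≈ 201.28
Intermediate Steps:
A(R, g) = 6 + R (A(R, g) = R*1 + 6 = R + 6 = 6 + R)
n(t) = 35 + t (n(t) = t + 7*(6 - 1) = t + 7*5 = t + 35 = 35 + t)
√(40259 + n(219)) = √(40259 + (35 + 219)) = √(40259 + 254) = √40513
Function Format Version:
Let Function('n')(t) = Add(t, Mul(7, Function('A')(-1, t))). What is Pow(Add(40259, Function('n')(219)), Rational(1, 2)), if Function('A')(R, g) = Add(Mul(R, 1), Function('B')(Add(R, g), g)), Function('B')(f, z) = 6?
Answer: Pow(40513, Rational(1, 2)) ≈ 201.28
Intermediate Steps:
Function('A')(R, g) = Add(6, R) (Function('A')(R, g) = Add(Mul(R, 1), 6) = Add(R, 6) = Add(6, R))
Function('n')(t) = Add(35, t) (Function('n')(t) = Add(t, Mul(7, Add(6, -1))) = Add(t, Mul(7, 5)) = Add(t, 35) = Add(35, t))
Pow(Add(40259, Function('n')(219)), Rational(1, 2)) = Pow(Add(40259, Add(35, 219)), Rational(1, 2)) = Pow(Add(40259, 254), Rational(1, 2)) = Pow(40513, Rational(1, 2))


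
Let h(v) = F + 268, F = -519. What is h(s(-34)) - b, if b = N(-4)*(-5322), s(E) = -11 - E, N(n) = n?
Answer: -21539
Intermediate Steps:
h(v) = -251 (h(v) = -519 + 268 = -251)
b = 21288 (b = -4*(-5322) = 21288)
h(s(-34)) - b = -251 - 1*21288 = -251 - 21288 = -21539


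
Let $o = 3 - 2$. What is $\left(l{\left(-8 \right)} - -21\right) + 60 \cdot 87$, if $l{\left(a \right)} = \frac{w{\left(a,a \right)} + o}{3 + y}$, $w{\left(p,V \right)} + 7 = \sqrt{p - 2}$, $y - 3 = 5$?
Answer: $\frac{57645}{11} + \frac{i \sqrt{10}}{11} \approx 5240.5 + 0.28748 i$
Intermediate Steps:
$y = 8$ ($y = 3 + 5 = 8$)
$w{\left(p,V \right)} = -7 + \sqrt{-2 + p}$ ($w{\left(p,V \right)} = -7 + \sqrt{p - 2} = -7 + \sqrt{-2 + p}$)
$o = 1$
$l{\left(a \right)} = - \frac{6}{11} + \frac{\sqrt{-2 + a}}{11}$ ($l{\left(a \right)} = \frac{\left(-7 + \sqrt{-2 + a}\right) + 1}{3 + 8} = \frac{-6 + \sqrt{-2 + a}}{11} = \left(-6 + \sqrt{-2 + a}\right) \frac{1}{11} = - \frac{6}{11} + \frac{\sqrt{-2 + a}}{11}$)
$\left(l{\left(-8 \right)} - -21\right) + 60 \cdot 87 = \left(\left(- \frac{6}{11} + \frac{\sqrt{-2 - 8}}{11}\right) - -21\right) + 60 \cdot 87 = \left(\left(- \frac{6}{11} + \frac{\sqrt{-10}}{11}\right) + 21\right) + 5220 = \left(\left(- \frac{6}{11} + \frac{i \sqrt{10}}{11}\right) + 21\right) + 5220 = \left(\frac{225}{11} + \frac{i \sqrt{10}}{11}\right) + 5220 = \frac{57645}{11} + \frac{i \sqrt{10}}{11}$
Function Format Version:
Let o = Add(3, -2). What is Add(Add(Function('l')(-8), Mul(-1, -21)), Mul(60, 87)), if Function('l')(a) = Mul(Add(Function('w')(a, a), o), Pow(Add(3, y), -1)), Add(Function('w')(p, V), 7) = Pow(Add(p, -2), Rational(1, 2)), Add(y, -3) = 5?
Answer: Add(Rational(57645, 11), Mul(Rational(1, 11), I, Pow(10, Rational(1, 2)))) ≈ Add(5240.5, Mul(0.28748, I))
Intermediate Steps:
y = 8 (y = Add(3, 5) = 8)
Function('w')(p, V) = Add(-7, Pow(Add(-2, p), Rational(1, 2))) (Function('w')(p, V) = Add(-7, Pow(Add(p, -2), Rational(1, 2))) = Add(-7, Pow(Add(-2, p), Rational(1, 2))))
o = 1
Function('l')(a) = Add(Rational(-6, 11), Mul(Rational(1, 11), Pow(Add(-2, a), Rational(1, 2)))) (Function('l')(a) = Mul(Add(Add(-7, Pow(Add(-2, a), Rational(1, 2))), 1), Pow(Add(3, 8), -1)) = Mul(Add(-6, Pow(Add(-2, a), Rational(1, 2))), Pow(11, -1)) = Mul(Add(-6, Pow(Add(-2, a), Rational(1, 2))), Rational(1, 11)) = Add(Rational(-6, 11), Mul(Rational(1, 11), Pow(Add(-2, a), Rational(1, 2)))))
Add(Add(Function('l')(-8), Mul(-1, -21)), Mul(60, 87)) = Add(Add(Add(Rational(-6, 11), Mul(Rational(1, 11), Pow(Add(-2, -8), Rational(1, 2)))), Mul(-1, -21)), Mul(60, 87)) = Add(Add(Add(Rational(-6, 11), Mul(Rational(1, 11), Pow(-10, Rational(1, 2)))), 21), 5220) = Add(Add(Add(Rational(-6, 11), Mul(Rational(1, 11), Mul(I, Pow(10, Rational(1, 2))))), 21), 5220) = Add(Add(Add(Rational(-6, 11), Mul(Rational(1, 11), I, Pow(10, Rational(1, 2)))), 21), 5220) = Add(Add(Rational(225, 11), Mul(Rational(1, 11), I, Pow(10, Rational(1, 2)))), 5220) = Add(Rational(57645, 11), Mul(Rational(1, 11), I, Pow(10, Rational(1, 2))))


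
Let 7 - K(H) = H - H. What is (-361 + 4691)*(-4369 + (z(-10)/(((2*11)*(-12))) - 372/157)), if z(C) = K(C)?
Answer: -392266865135/20724 ≈ -1.8928e+7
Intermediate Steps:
K(H) = 7 (K(H) = 7 - (H - H) = 7 - 1*0 = 7 + 0 = 7)
z(C) = 7
(-361 + 4691)*(-4369 + (z(-10)/(((2*11)*(-12))) - 372/157)) = (-361 + 4691)*(-4369 + (7/(((2*11)*(-12))) - 372/157)) = 4330*(-4369 + (7/((22*(-12))) - 372*1/157)) = 4330*(-4369 + (7/(-264) - 372/157)) = 4330*(-4369 + (7*(-1/264) - 372/157)) = 4330*(-4369 + (-7/264 - 372/157)) = 4330*(-4369 - 99307/41448) = 4330*(-181185619/41448) = -392266865135/20724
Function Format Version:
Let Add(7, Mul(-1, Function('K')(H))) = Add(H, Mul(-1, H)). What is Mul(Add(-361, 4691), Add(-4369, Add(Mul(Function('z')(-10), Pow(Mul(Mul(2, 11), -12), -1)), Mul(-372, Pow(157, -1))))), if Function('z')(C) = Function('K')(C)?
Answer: Rational(-392266865135, 20724) ≈ -1.8928e+7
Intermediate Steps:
Function('K')(H) = 7 (Function('K')(H) = Add(7, Mul(-1, Add(H, Mul(-1, H)))) = Add(7, Mul(-1, 0)) = Add(7, 0) = 7)
Function('z')(C) = 7
Mul(Add(-361, 4691), Add(-4369, Add(Mul(Function('z')(-10), Pow(Mul(Mul(2, 11), -12), -1)), Mul(-372, Pow(157, -1))))) = Mul(Add(-361, 4691), Add(-4369, Add(Mul(7, Pow(Mul(Mul(2, 11), -12), -1)), Mul(-372, Pow(157, -1))))) = Mul(4330, Add(-4369, Add(Mul(7, Pow(Mul(22, -12), -1)), Mul(-372, Rational(1, 157))))) = Mul(4330, Add(-4369, Add(Mul(7, Pow(-264, -1)), Rational(-372, 157)))) = Mul(4330, Add(-4369, Add(Mul(7, Rational(-1, 264)), Rational(-372, 157)))) = Mul(4330, Add(-4369, Add(Rational(-7, 264), Rational(-372, 157)))) = Mul(4330, Add(-4369, Rational(-99307, 41448))) = Mul(4330, Rational(-181185619, 41448)) = Rational(-392266865135, 20724)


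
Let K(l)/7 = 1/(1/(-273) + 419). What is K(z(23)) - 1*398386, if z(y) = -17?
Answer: -45569779085/114386 ≈ -3.9839e+5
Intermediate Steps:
K(l) = 1911/114386 (K(l) = 7/(1/(-273) + 419) = 7/(-1/273 + 419) = 7/(114386/273) = 7*(273/114386) = 1911/114386)
K(z(23)) - 1*398386 = 1911/114386 - 1*398386 = 1911/114386 - 398386 = -45569779085/114386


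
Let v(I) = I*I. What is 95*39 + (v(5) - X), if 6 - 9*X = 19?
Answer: 33583/9 ≈ 3731.4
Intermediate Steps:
X = -13/9 (X = ⅔ - ⅑*19 = ⅔ - 19/9 = -13/9 ≈ -1.4444)
v(I) = I²
95*39 + (v(5) - X) = 95*39 + (5² - 1*(-13/9)) = 3705 + (25 + 13/9) = 3705 + 238/9 = 33583/9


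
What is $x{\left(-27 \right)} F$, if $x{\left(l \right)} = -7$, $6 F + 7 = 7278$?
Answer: $- \frac{50897}{6} \approx -8482.8$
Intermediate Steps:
$F = \frac{7271}{6}$ ($F = - \frac{7}{6} + \frac{1}{6} \cdot 7278 = - \frac{7}{6} + 1213 = \frac{7271}{6} \approx 1211.8$)
$x{\left(-27 \right)} F = \left(-7\right) \frac{7271}{6} = - \frac{50897}{6}$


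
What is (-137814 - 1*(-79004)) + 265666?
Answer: 206856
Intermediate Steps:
(-137814 - 1*(-79004)) + 265666 = (-137814 + 79004) + 265666 = -58810 + 265666 = 206856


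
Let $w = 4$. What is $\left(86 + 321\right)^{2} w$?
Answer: $662596$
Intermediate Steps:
$\left(86 + 321\right)^{2} w = \left(86 + 321\right)^{2} \cdot 4 = 407^{2} \cdot 4 = 165649 \cdot 4 = 662596$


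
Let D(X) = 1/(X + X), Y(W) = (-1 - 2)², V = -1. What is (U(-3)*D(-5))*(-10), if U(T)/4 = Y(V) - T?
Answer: 48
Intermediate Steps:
Y(W) = 9 (Y(W) = (-3)² = 9)
D(X) = 1/(2*X)
U(T) = 36 - 4*T (U(T) = 4*(9 - T) = 36 - 4*T)
(U(-3)*D(-5))*(-10) = ((36 - 4*(-3))*((½)/(-5)))*(-10) = ((36 + 12)*((½)*(-⅕)))*(-10) = (48*(-⅒))*(-10) = -24/5*(-10) = 48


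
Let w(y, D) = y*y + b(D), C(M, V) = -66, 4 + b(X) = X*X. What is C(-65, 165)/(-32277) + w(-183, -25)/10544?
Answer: 183610729/56721448 ≈ 3.2371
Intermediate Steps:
b(X) = -4 + X² (b(X) = -4 + X*X = -4 + X²)
w(y, D) = -4 + D² + y² (w(y, D) = y*y + (-4 + D²) = y² + (-4 + D²) = -4 + D² + y²)
C(-65, 165)/(-32277) + w(-183, -25)/10544 = -66/(-32277) + (-4 + (-25)² + (-183)²)/10544 = -66*(-1/32277) + (-4 + 625 + 33489)*(1/10544) = 22/10759 + 34110*(1/10544) = 22/10759 + 17055/5272 = 183610729/56721448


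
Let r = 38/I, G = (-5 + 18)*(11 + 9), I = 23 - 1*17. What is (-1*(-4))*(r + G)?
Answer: 3196/3 ≈ 1065.3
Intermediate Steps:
I = 6 (I = 23 - 17 = 6)
G = 260 (G = 13*20 = 260)
r = 19/3 (r = 38/6 = 38*(⅙) = 19/3 ≈ 6.3333)
(-1*(-4))*(r + G) = (-1*(-4))*(19/3 + 260) = 4*(799/3) = 3196/3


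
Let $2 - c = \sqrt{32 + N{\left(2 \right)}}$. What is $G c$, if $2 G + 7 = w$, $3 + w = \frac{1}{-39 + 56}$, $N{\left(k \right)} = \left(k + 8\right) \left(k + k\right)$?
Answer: $- \frac{169}{17} + \frac{507 \sqrt{2}}{17} \approx 32.236$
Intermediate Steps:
$N{\left(k \right)} = 2 k \left(8 + k\right)$ ($N{\left(k \right)} = \left(8 + k\right) 2 k = 2 k \left(8 + k\right)$)
$w = - \frac{50}{17}$ ($w = -3 + \frac{1}{-39 + 56} = -3 + \frac{1}{17} = - \frac{50}{17} \approx -2.9412$)
$G = - \frac{169}{34}$ ($G = - \frac{7}{2} + \frac{1}{2} \left(- \frac{50}{17}\right) = - \frac{7}{2} - \frac{25}{17} = - \frac{169}{34} \approx -4.9706$)
$c = 2 - 6 \sqrt{2}$ ($c = 2 - \sqrt{32 + 2 \cdot 2 \left(8 + 2\right)} = 2 - \sqrt{32 + 2 \cdot 2 \cdot 10} = 2 - \sqrt{32 + 40} = 2 - \sqrt{72} = 2 - 6 \sqrt{2} \approx -6.4853$)
$G c = - \frac{169 \left(2 - 6 \sqrt{2}\right)}{34} = - \frac{169}{17} + \frac{507 \sqrt{2}}{17}$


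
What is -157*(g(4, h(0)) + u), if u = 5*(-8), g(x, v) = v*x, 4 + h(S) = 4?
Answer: 6280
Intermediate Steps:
h(S) = 0 (h(S) = -4 + 4 = 0)
u = -40
-157*(g(4, h(0)) + u) = -157*(0*4 - 40) = -157*(0 - 40) = -157*(-40) = 6280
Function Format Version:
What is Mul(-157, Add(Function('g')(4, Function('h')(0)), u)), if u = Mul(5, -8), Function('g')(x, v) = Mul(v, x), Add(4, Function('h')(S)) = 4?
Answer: 6280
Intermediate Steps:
Function('h')(S) = 0 (Function('h')(S) = Add(-4, 4) = 0)
u = -40
Mul(-157, Add(Function('g')(4, Function('h')(0)), u)) = Mul(-157, Add(Mul(0, 4), -40)) = Mul(-157, Add(0, -40)) = Mul(-157, -40) = 6280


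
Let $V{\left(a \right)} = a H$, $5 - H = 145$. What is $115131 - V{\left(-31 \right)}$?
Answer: $110791$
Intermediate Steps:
$H = -140$ ($H = 5 - 145 = -140$)
$V{\left(a \right)} = - 140 a$ ($V{\left(a \right)} = a \left(-140\right) = - 140 a$)
$115131 - V{\left(-31 \right)} = 115131 - \left(-140\right) \left(-31\right) = 115131 - 4340 = 110791$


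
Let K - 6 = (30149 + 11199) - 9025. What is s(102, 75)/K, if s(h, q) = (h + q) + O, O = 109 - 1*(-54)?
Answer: 340/32329 ≈ 0.010517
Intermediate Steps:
O = 163 (O = 109 + 54 = 163)
s(h, q) = 163 + h + q (s(h, q) = (h + q) + 163 = 163 + h + q)
K = 32329 (K = 6 + ((30149 + 11199) - 9025) = 6 + (41348 - 9025) = 6 + 32323 = 32329)
s(102, 75)/K = (163 + 102 + 75)/32329 = 340*(1/32329) = 340/32329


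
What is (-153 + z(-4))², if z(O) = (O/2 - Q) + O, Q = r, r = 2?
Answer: 25921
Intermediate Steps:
Q = 2
z(O) = -2 + 3*O/2 (z(O) = (O/2 - 1*2) + O = (O*(½) - 2) + O = (O/2 - 2) + O = (-2 + O/2) + O = -2 + 3*O/2)
(-153 + z(-4))² = (-153 + (-2 + (3/2)*(-4)))² = (-153 + (-2 - 6))² = (-153 - 8)² = (-161)² = 25921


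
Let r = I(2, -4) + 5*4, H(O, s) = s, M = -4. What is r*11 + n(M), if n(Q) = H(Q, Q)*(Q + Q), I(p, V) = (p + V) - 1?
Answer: 219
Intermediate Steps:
I(p, V) = -1 + V + p (I(p, V) = (V + p) - 1 = -1 + V + p)
n(Q) = 2*Q**2 (n(Q) = Q*(Q + Q) = Q*(2*Q) = 2*Q**2)
r = 17 (r = (-1 - 4 + 2) + 5*4 = -3 + 20 = 17)
r*11 + n(M) = 17*11 + 2*(-4)**2 = 187 + 2*16 = 187 + 32 = 219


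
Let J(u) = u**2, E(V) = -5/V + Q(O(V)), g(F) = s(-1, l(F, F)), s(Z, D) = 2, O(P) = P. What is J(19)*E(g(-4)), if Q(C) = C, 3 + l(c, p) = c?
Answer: -361/2 ≈ -180.50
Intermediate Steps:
l(c, p) = -3 + c
g(F) = 2
E(V) = V - 5/V (E(V) = -5/V + V = V - 5/V)
J(19)*E(g(-4)) = 19**2*(2 - 5/2) = 361*(2 - 5*1/2) = 361*(2 - 5/2) = 361*(-1/2) = -361/2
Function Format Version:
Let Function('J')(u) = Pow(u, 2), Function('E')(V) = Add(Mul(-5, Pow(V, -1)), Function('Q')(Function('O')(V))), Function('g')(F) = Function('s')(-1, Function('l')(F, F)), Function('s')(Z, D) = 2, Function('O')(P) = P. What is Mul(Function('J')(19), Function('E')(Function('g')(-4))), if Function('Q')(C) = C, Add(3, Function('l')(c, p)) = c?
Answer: Rational(-361, 2) ≈ -180.50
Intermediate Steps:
Function('l')(c, p) = Add(-3, c)
Function('g')(F) = 2
Function('E')(V) = Add(V, Mul(-5, Pow(V, -1))) (Function('E')(V) = Add(Mul(-5, Pow(V, -1)), V) = Add(V, Mul(-5, Pow(V, -1))))
Mul(Function('J')(19), Function('E')(Function('g')(-4))) = Mul(Pow(19, 2), Add(2, Mul(-5, Pow(2, -1)))) = Mul(361, Add(2, Mul(-5, Rational(1, 2)))) = Mul(361, Add(2, Rational(-5, 2))) = Mul(361, Rational(-1, 2)) = Rational(-361, 2)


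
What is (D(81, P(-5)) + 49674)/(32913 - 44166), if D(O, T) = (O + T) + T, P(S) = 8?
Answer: -49771/11253 ≈ -4.4229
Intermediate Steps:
D(O, T) = O + 2*T
(D(81, P(-5)) + 49674)/(32913 - 44166) = ((81 + 2*8) + 49674)/(32913 - 44166) = ((81 + 16) + 49674)/(-11253) = (97 + 49674)*(-1/11253) = 49771*(-1/11253) = -49771/11253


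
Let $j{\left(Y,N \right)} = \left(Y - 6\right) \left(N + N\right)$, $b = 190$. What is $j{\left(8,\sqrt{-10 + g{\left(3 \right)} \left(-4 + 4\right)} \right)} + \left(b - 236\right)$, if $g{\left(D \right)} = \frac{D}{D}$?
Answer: $-46 + 4 i \sqrt{10} \approx -46.0 + 12.649 i$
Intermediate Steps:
$g{\left(D \right)} = 1$
$j{\left(Y,N \right)} = 2 N \left(-6 + Y\right)$ ($j{\left(Y,N \right)} = \left(-6 + Y\right) 2 N = 2 N \left(-6 + Y\right)$)
$j{\left(8,\sqrt{-10 + g{\left(3 \right)} \left(-4 + 4\right)} \right)} + \left(b - 236\right) = 2 \sqrt{-10 + 1 \left(-4 + 4\right)} \left(-6 + 8\right) + \left(190 - 236\right) = 2 \sqrt{-10 + 1 \cdot 0} \cdot 2 - 46 = 2 \sqrt{-10 + 0} \cdot 2 - 46 = 2 \sqrt{-10} \cdot 2 - 46 = 2 i \sqrt{10} \cdot 2 - 46 = 4 i \sqrt{10} - 46 = -46 + 4 i \sqrt{10}$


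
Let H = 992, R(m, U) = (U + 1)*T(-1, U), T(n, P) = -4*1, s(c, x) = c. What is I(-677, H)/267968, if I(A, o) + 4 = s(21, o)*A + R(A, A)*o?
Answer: 2668147/267968 ≈ 9.9570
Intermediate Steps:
T(n, P) = -4
R(m, U) = -4 - 4*U (R(m, U) = (U + 1)*(-4) = (1 + U)*(-4) = -4 - 4*U)
I(A, o) = -4 + 21*A + o*(-4 - 4*A) (I(A, o) = -4 + (21*A + (-4 - 4*A)*o) = -4 + (21*A + o*(-4 - 4*A)) = -4 + 21*A + o*(-4 - 4*A))
I(-677, H)/267968 = (-4 + 21*(-677) - 4*992*(1 - 677))/267968 = (-4 - 14217 - 4*992*(-676))*(1/267968) = (-4 - 14217 + 2682368)*(1/267968) = 2668147*(1/267968) = 2668147/267968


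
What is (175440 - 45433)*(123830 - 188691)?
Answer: -8432384027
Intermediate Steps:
(175440 - 45433)*(123830 - 188691) = 130007*(-64861) = -8432384027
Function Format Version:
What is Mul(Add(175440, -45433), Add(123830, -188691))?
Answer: -8432384027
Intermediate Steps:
Mul(Add(175440, -45433), Add(123830, -188691)) = Mul(130007, -64861) = -8432384027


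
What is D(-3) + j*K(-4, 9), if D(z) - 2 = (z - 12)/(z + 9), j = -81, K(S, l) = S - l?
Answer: 2105/2 ≈ 1052.5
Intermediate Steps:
D(z) = 2 + (-12 + z)/(9 + z) (D(z) = 2 + (z - 12)/(z + 9) = 2 + (-12 + z)/(9 + z))
D(-3) + j*K(-4, 9) = 3*(2 - 3)/(9 - 3) - 81*(-4 - 1*9) = 3*(-1)/6 - 81*(-4 - 9) = 3*(⅙)*(-1) - 81*(-13) = -½ + 1053 = 2105/2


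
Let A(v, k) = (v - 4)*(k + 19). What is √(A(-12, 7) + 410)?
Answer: I*√6 ≈ 2.4495*I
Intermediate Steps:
A(v, k) = (-4 + v)*(19 + k)
√(A(-12, 7) + 410) = √((-76 - 4*7 + 19*(-12) + 7*(-12)) + 410) = √((-76 - 28 - 228 - 84) + 410) = √(-416 + 410) = √(-6) = I*√6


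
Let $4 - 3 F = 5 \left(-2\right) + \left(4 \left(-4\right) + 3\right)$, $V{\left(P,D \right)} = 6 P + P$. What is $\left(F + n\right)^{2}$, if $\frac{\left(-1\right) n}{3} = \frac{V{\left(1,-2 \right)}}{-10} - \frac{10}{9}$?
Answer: $\frac{187489}{900} \approx 208.32$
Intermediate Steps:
$V{\left(P,D \right)} = 7 P$
$F = 9$ ($F = \frac{4}{3} - \frac{5 \left(-2\right) + \left(4 \left(-4\right) + 3\right)}{3} = \frac{4}{3} - \frac{-10 + \left(-16 + 3\right)}{3} = \frac{4}{3} - \frac{-10 - 13}{3} = \frac{4}{3} - - \frac{23}{3} = \frac{4}{3} + \frac{23}{3} = 9$)
$n = \frac{163}{30}$ ($n = - 3 \left(\frac{7 \cdot 1}{-10} - \frac{10}{9}\right) = - 3 \left(7 \left(- \frac{1}{10}\right) - \frac{10}{9}\right) = - 3 \left(- \frac{7}{10} - \frac{10}{9}\right) = \left(-3\right) \left(- \frac{163}{90}\right) = \frac{163}{30} \approx 5.4333$)
$\left(F + n\right)^{2} = \left(9 + \frac{163}{30}\right)^{2} = \left(\frac{433}{30}\right)^{2} = \frac{187489}{900}$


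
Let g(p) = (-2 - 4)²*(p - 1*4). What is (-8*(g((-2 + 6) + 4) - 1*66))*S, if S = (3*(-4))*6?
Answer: 44928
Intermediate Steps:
S = -72 (S = -12*6 = -72)
g(p) = -144 + 36*p (g(p) = (-6)²*(p - 4) = 36*(-4 + p) = -144 + 36*p)
(-8*(g((-2 + 6) + 4) - 1*66))*S = -8*((-144 + 36*((-2 + 6) + 4)) - 1*66)*(-72) = -8*((-144 + 36*(4 + 4)) - 66)*(-72) = -8*((-144 + 36*8) - 66)*(-72) = -8*((-144 + 288) - 66)*(-72) = -8*(144 - 66)*(-72) = -8*78*(-72) = -624*(-72) = 44928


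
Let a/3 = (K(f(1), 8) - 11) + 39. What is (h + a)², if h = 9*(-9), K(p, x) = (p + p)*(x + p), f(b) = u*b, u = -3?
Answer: 7569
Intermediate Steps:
f(b) = -3*b
K(p, x) = 2*p*(p + x) (K(p, x) = (2*p)*(p + x) = 2*p*(p + x))
h = -81
a = -6 (a = 3*((2*(-3*1)*(-3*1 + 8) - 11) + 39) = 3*((2*(-3)*(-3 + 8) - 11) + 39) = 3*((2*(-3)*5 - 11) + 39) = 3*((-30 - 11) + 39) = 3*(-41 + 39) = 3*(-2) = -6)
(h + a)² = (-81 - 6)² = (-87)² = 7569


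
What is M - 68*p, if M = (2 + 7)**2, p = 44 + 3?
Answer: -3115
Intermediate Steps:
p = 47
M = 81 (M = 9**2 = 81)
M - 68*p = 81 - 68*47 = 81 - 3196 = -3115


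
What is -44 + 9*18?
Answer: 118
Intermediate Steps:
-44 + 9*18 = -44 + 162 = 118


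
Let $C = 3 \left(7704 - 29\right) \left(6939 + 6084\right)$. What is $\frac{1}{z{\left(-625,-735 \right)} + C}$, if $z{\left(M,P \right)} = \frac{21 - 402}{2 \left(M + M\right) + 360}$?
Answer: $\frac{2140}{641688790881} \approx 3.335 \cdot 10^{-9}$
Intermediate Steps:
$z{\left(M,P \right)} = - \frac{381}{360 + 4 M}$ ($z{\left(M,P \right)} = - \frac{381}{2 \cdot 2 M + 360} = - \frac{381}{4 M + 360} = - \frac{381}{360 + 4 M}$)
$C = 299854575$ ($C = 3 \cdot 7675 \cdot 13023 = 3 \cdot 99951525 = 299854575$)
$\frac{1}{z{\left(-625,-735 \right)} + C} = \frac{1}{- \frac{381}{360 + 4 \left(-625\right)} + 299854575} = \frac{1}{- \frac{381}{360 - 2500} + 299854575} = \frac{1}{- \frac{381}{-2140} + 299854575} = \frac{1}{\left(-381\right) \left(- \frac{1}{2140}\right) + 299854575} = \frac{1}{\frac{381}{2140} + 299854575} = \frac{1}{\frac{641688790881}{2140}} = \frac{2140}{641688790881}$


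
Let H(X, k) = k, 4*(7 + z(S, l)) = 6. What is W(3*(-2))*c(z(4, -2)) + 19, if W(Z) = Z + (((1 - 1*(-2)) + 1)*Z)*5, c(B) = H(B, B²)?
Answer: -7585/2 ≈ -3792.5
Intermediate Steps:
z(S, l) = -11/2 (z(S, l) = -7 + (¼)*6 = -7 + 3/2 = -11/2)
c(B) = B²
W(Z) = 21*Z (W(Z) = Z + (((1 + 2) + 1)*Z)*5 = Z + ((3 + 1)*Z)*5 = Z + (4*Z)*5 = Z + 20*Z = 21*Z)
W(3*(-2))*c(z(4, -2)) + 19 = (21*(3*(-2)))*(-11/2)² + 19 = (21*(-6))*(121/4) + 19 = -126*121/4 + 19 = -7623/2 + 19 = -7585/2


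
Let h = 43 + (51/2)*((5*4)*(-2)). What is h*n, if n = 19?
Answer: -18563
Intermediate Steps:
h = -977 (h = 43 + (51*(1/2))*(20*(-2)) = 43 + (51/2)*(-40) = 43 - 1020 = -977)
h*n = -977*19 = -18563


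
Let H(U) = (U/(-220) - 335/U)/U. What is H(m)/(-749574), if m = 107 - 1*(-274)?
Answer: 218861/23937960511080 ≈ 9.1428e-9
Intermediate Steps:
m = 381 (m = 107 + 274 = 381)
H(U) = (-335/U - U/220)/U (H(U) = (U*(-1/220) - 335/U)/U = (-U/220 - 335/U)/U = (-335/U - U/220)/U)
H(m)/(-749574) = (-1/220 - 335/381²)/(-749574) = (-1/220 - 335*1/145161)*(-1/749574) = (-1/220 - 335/145161)*(-1/749574) = -218861/31935420*(-1/749574) = 218861/23937960511080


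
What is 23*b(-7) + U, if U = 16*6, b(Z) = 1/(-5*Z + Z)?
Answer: 2711/28 ≈ 96.821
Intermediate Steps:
b(Z) = -1/(4*Z) (b(Z) = 1/(-4*Z) = -1/(4*Z))
U = 96
23*b(-7) + U = 23*(-¼/(-7)) + 96 = 23*(-¼*(-⅐)) + 96 = 23*(1/28) + 96 = 23/28 + 96 = 2711/28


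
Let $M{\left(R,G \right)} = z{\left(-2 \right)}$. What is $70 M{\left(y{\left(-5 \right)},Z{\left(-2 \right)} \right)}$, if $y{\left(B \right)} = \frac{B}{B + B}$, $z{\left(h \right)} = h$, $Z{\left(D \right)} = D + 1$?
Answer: $-140$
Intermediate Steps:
$Z{\left(D \right)} = 1 + D$
$y{\left(B \right)} = \frac{1}{2}$ ($y{\left(B \right)} = \frac{B}{2 B} = \frac{1}{2 B} B = \frac{1}{2}$)
$M{\left(R,G \right)} = -2$
$70 M{\left(y{\left(-5 \right)},Z{\left(-2 \right)} \right)} = 70 \left(-2\right) = -140$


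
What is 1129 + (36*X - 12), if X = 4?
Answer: 1261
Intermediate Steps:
1129 + (36*X - 12) = 1129 + (36*4 - 12) = 1129 + (144 - 12) = 1129 + 132 = 1261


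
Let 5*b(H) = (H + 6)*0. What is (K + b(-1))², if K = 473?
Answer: 223729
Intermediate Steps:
b(H) = 0 (b(H) = ((H + 6)*0)/5 = ((6 + H)*0)/5 = (⅕)*0 = 0)
(K + b(-1))² = (473 + 0)² = 473² = 223729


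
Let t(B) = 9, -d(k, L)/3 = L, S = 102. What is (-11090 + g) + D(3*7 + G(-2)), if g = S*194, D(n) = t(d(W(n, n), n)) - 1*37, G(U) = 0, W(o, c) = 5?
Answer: 8670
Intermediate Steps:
d(k, L) = -3*L
D(n) = -28 (D(n) = 9 - 1*37 = 9 - 37 = -28)
g = 19788 (g = 102*194 = 19788)
(-11090 + g) + D(3*7 + G(-2)) = (-11090 + 19788) - 28 = 8698 - 28 = 8670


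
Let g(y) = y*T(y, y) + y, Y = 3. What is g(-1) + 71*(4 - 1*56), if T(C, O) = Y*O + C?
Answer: -3689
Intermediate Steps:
T(C, O) = C + 3*O (T(C, O) = 3*O + C = C + 3*O)
g(y) = y + 4*y² (g(y) = y*(y + 3*y) + y = y*(4*y) + y = 4*y² + y = y + 4*y²)
g(-1) + 71*(4 - 1*56) = -(1 + 4*(-1)) + 71*(4 - 1*56) = -(1 - 4) + 71*(4 - 56) = -1*(-3) + 71*(-52) = 3 - 3692 = -3689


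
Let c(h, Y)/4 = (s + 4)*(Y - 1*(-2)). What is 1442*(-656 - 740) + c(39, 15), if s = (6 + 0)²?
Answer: -2010312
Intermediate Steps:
s = 36 (s = 6² = 36)
c(h, Y) = 320 + 160*Y (c(h, Y) = 4*((36 + 4)*(Y - 1*(-2))) = 4*(40*(Y + 2)) = 4*(40*(2 + Y)) = 4*(80 + 40*Y) = 320 + 160*Y)
1442*(-656 - 740) + c(39, 15) = 1442*(-656 - 740) + (320 + 160*15) = 1442*(-1396) + (320 + 2400) = -2013032 + 2720 = -2010312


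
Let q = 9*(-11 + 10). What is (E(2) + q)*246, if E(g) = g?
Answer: -1722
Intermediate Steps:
q = -9 (q = 9*(-1) = -9)
(E(2) + q)*246 = (2 - 9)*246 = -7*246 = -1722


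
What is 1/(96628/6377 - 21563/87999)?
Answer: 80167089/1195094303 ≈ 0.067080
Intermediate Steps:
1/(96628/6377 - 21563/87999) = 1/(96628*(1/6377) - 21563*1/87999) = 1/(13804/911 - 21563/87999) = 1/(1195094303/80167089) = 80167089/1195094303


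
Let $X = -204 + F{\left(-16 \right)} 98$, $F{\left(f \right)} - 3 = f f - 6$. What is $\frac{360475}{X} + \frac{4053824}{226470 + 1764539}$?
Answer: $\frac{163478500287}{9791782262} \approx 16.695$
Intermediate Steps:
$F{\left(f \right)} = -3 + f^{2}$ ($F{\left(f \right)} = 3 + \left(f f - 6\right) = 3 + \left(f^{2} - 6\right) = 3 + \left(-6 + f^{2}\right) = -3 + f^{2}$)
$X = 24590$ ($X = -204 + \left(-3 + \left(-16\right)^{2}\right) 98 = -204 + \left(-3 + 256\right) 98 = -204 + 253 \cdot 98 = -204 + 24794 = 24590$)
$\frac{360475}{X} + \frac{4053824}{226470 + 1764539} = \frac{360475}{24590} + \frac{4053824}{226470 + 1764539} = 360475 \cdot \frac{1}{24590} + \frac{4053824}{1991009} = \frac{72095}{4918} + 4053824 \cdot \frac{1}{1991009} = \frac{72095}{4918} + \frac{4053824}{1991009} = \frac{163478500287}{9791782262}$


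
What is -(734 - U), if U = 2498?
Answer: 1764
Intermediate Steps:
-(734 - U) = -(734 - 1*2498) = -(734 - 2498) = -1*(-1764) = 1764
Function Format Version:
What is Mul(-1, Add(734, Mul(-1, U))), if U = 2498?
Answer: 1764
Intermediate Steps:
Mul(-1, Add(734, Mul(-1, U))) = Mul(-1, Add(734, Mul(-1, 2498))) = Mul(-1, Add(734, -2498)) = Mul(-1, -1764) = 1764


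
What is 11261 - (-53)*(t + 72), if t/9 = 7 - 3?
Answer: 16985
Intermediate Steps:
t = 36 (t = 9*(7 - 3) = 9*4 = 36)
11261 - (-53)*(t + 72) = 11261 - (-53)*(36 + 72) = 11261 - (-53)*108 = 11261 - 1*(-5724) = 11261 + 5724 = 16985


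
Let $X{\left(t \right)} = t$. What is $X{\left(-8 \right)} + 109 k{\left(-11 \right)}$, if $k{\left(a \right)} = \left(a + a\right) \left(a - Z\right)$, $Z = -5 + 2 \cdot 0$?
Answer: $14380$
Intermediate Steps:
$Z = -5$ ($Z = -5 + 0 = -5$)
$k{\left(a \right)} = 2 a \left(5 + a\right)$ ($k{\left(a \right)} = \left(a + a\right) \left(a - -5\right) = 2 a \left(a + 5\right) = 2 a \left(5 + a\right)$)
$X{\left(-8 \right)} + 109 k{\left(-11 \right)} = -8 + 109 \cdot 2 \left(-11\right) \left(5 - 11\right) = -8 + 109 \cdot 2 \left(-11\right) \left(-6\right) = -8 + 109 \cdot 132 = -8 + 14388 = 14380$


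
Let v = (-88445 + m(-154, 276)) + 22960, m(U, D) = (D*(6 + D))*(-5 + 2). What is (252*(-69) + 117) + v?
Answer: -316252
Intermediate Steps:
m(U, D) = -3*D*(6 + D) (m(U, D) = (D*(6 + D))*(-3) = -3*D*(6 + D))
v = -298981 (v = (-88445 - 3*276*(6 + 276)) + 22960 = (-88445 - 3*276*282) + 22960 = (-88445 - 233496) + 22960 = -321941 + 22960 = -298981)
(252*(-69) + 117) + v = (252*(-69) + 117) - 298981 = (-17388 + 117) - 298981 = -17271 - 298981 = -316252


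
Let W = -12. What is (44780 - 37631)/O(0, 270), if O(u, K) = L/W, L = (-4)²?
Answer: -21447/4 ≈ -5361.8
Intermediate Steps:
L = 16
O(u, K) = -4/3 (O(u, K) = 16/(-12) = 16*(-1/12) = -4/3)
(44780 - 37631)/O(0, 270) = (44780 - 37631)/(-4/3) = 7149*(-¾) = -21447/4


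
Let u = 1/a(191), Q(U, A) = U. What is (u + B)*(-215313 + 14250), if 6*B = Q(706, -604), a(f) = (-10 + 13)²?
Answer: -71042260/3 ≈ -2.3681e+7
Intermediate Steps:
a(f) = 9 (a(f) = 3² = 9)
u = ⅑ (u = 1/9 = ⅑ ≈ 0.11111)
B = 353/3 (B = (⅙)*706 = 353/3 ≈ 117.67)
(u + B)*(-215313 + 14250) = (⅑ + 353/3)*(-215313 + 14250) = (1060/9)*(-201063) = -71042260/3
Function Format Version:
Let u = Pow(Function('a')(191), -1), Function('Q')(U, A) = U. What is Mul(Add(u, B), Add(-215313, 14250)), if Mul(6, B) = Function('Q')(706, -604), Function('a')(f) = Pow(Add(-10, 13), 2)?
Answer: Rational(-71042260, 3) ≈ -2.3681e+7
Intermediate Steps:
Function('a')(f) = 9 (Function('a')(f) = Pow(3, 2) = 9)
u = Rational(1, 9) (u = Pow(9, -1) = Rational(1, 9) ≈ 0.11111)
B = Rational(353, 3) (B = Mul(Rational(1, 6), 706) = Rational(353, 3) ≈ 117.67)
Mul(Add(u, B), Add(-215313, 14250)) = Mul(Add(Rational(1, 9), Rational(353, 3)), Add(-215313, 14250)) = Mul(Rational(1060, 9), -201063) = Rational(-71042260, 3)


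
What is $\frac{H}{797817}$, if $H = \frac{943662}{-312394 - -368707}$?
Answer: $\frac{314554}{14975822907} \approx 2.1004 \cdot 10^{-5}$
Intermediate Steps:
$H = \frac{314554}{18771}$ ($H = \frac{943662}{-312394 + 368707} = \frac{943662}{56313} = 943662 \cdot \frac{1}{56313} = \frac{314554}{18771} \approx 16.757$)
$\frac{H}{797817} = \frac{314554}{18771 \cdot 797817} = \frac{314554}{18771} \cdot \frac{1}{797817} = \frac{314554}{14975822907}$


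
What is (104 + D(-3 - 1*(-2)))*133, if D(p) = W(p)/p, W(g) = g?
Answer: 13965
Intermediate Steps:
D(p) = 1 (D(p) = p/p = 1)
(104 + D(-3 - 1*(-2)))*133 = (104 + 1)*133 = 105*133 = 13965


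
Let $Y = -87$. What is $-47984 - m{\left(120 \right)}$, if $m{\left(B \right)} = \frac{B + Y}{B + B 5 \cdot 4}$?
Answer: $- \frac{40306571}{840} \approx -47984.0$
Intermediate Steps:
$m{\left(B \right)} = \frac{-87 + B}{21 B}$ ($m{\left(B \right)} = \frac{B - 87}{B + B 5 \cdot 4} = \frac{-87 + B}{B + 5 B 4} = \frac{-87 + B}{B + 20 B} = \frac{-87 + B}{21 B}$)
$-47984 - m{\left(120 \right)} = -47984 - \frac{-87 + 120}{21 \cdot 120} = -47984 - \frac{1}{21} \cdot \frac{1}{120} \cdot 33 = -47984 - \frac{11}{840} = - \frac{40306571}{840}$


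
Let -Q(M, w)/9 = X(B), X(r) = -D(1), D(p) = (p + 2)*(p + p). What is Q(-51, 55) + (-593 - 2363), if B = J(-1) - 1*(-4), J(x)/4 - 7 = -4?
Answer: -2902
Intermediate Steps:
D(p) = 2*p*(2 + p) (D(p) = (2 + p)*(2*p) = 2*p*(2 + p))
J(x) = 12 (J(x) = 28 + 4*(-4) = 28 - 16 = 12)
B = 16 (B = 12 - 1*(-4) = 12 + 4 = 16)
X(r) = -6 (X(r) = -2*(2 + 1) = -2*3 = -1*6 = -6)
Q(M, w) = 54 (Q(M, w) = -9*(-6) = 54)
Q(-51, 55) + (-593 - 2363) = 54 + (-593 - 2363) = 54 - 2956 = -2902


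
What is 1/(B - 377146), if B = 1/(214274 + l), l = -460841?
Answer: -246567/92991757783 ≈ -2.6515e-6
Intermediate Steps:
B = -1/246567 (B = 1/(214274 - 460841) = 1/(-246567) = -1/246567 ≈ -4.0557e-6)
1/(B - 377146) = 1/(-1/246567 - 377146) = 1/(-92991757783/246567) = -246567/92991757783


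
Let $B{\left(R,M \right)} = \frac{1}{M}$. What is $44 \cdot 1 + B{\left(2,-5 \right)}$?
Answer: $\frac{219}{5} \approx 43.8$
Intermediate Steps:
$44 \cdot 1 + B{\left(2,-5 \right)} = 44 \cdot 1 + \frac{1}{-5} = 44 - \frac{1}{5} = \frac{219}{5}$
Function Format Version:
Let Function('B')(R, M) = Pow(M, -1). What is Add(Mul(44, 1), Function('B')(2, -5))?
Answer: Rational(219, 5) ≈ 43.800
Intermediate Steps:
Add(Mul(44, 1), Function('B')(2, -5)) = Add(Mul(44, 1), Pow(-5, -1)) = Add(44, Rational(-1, 5)) = Rational(219, 5)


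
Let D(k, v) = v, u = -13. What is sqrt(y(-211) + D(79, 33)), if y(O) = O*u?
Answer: 2*sqrt(694) ≈ 52.688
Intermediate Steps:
y(O) = -13*O (y(O) = O*(-13) = -13*O)
sqrt(y(-211) + D(79, 33)) = sqrt(-13*(-211) + 33) = sqrt(2743 + 33) = sqrt(2776) = 2*sqrt(694)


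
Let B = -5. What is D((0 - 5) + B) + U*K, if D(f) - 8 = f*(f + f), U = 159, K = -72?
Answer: -11240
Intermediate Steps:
D(f) = 8 + 2*f**2 (D(f) = 8 + f*(f + f) = 8 + f*(2*f) = 8 + 2*f**2)
D((0 - 5) + B) + U*K = (8 + 2*((0 - 5) - 5)**2) + 159*(-72) = (8 + 2*(-5 - 5)**2) - 11448 = (8 + 2*(-10)**2) - 11448 = (8 + 2*100) - 11448 = (8 + 200) - 11448 = 208 - 11448 = -11240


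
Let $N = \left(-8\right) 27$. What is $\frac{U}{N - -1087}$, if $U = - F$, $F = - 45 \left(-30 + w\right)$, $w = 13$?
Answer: $- \frac{765}{871} \approx -0.8783$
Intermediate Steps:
$N = -216$
$F = 765$ ($F = - 45 \left(-30 + 13\right) = \left(-45\right) \left(-17\right) = 765$)
$U = -765$ ($U = \left(-1\right) 765 = -765$)
$\frac{U}{N - -1087} = - \frac{765}{-216 - -1087} = - \frac{765}{-216 + 1087} = - \frac{765}{871}$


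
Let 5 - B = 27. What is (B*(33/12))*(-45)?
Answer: 5445/2 ≈ 2722.5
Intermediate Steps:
B = -22 (B = 5 - 1*27 = 5 - 27 = -22)
(B*(33/12))*(-45) = -726/12*(-45) = -22*11/4*(-45) = -121/2*(-45) = 5445/2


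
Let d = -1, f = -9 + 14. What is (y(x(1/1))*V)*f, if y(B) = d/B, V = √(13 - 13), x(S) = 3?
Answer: 0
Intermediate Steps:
f = 5
V = 0 (V = √0 = 0)
y(B) = -1/B
(y(x(1/1))*V)*f = (-1/3*0)*5 = (-1*⅓*0)*5 = -⅓*0*5 = 0*5 = 0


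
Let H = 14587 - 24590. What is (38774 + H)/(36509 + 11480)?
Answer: 28771/47989 ≈ 0.59953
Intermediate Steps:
H = -10003
(38774 + H)/(36509 + 11480) = (38774 - 10003)/(36509 + 11480) = 28771/47989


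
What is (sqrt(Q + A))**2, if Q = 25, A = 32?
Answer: 57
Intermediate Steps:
(sqrt(Q + A))**2 = (sqrt(25 + 32))**2 = (sqrt(57))**2 = 57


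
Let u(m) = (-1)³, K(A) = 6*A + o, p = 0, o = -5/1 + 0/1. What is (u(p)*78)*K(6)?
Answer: -2418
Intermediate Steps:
o = -5 (o = -5*1 + 0*1 = -5 + 0 = -5)
K(A) = -5 + 6*A (K(A) = 6*A - 5 = -5 + 6*A)
u(m) = -1
(u(p)*78)*K(6) = (-1*78)*(-5 + 6*6) = -78*(-5 + 36) = -78*31 = -2418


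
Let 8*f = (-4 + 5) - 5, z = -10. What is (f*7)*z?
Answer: 35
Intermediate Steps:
f = -½ (f = ((-4 + 5) - 5)/8 = (1 - 5)/8 = (⅛)*(-4) = -½ ≈ -0.50000)
(f*7)*z = -½*7*(-10) = -7/2*(-10) = 35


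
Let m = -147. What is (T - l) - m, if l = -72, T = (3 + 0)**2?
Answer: 228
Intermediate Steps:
T = 9 (T = 3**2 = 9)
(T - l) - m = (9 - 1*(-72)) - 1*(-147) = (9 + 72) + 147 = 81 + 147 = 228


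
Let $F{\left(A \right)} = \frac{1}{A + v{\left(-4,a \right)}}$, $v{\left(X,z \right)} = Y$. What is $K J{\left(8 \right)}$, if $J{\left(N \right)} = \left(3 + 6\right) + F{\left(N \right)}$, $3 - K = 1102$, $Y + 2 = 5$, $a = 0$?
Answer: $- \frac{109900}{11} \approx -9990.9$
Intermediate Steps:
$Y = 3$ ($Y = -2 + 5 = 3$)
$v{\left(X,z \right)} = 3$
$K = -1099$ ($K = 3 - 1102 = -1099$)
$F{\left(A \right)} = \frac{1}{3 + A}$ ($F{\left(A \right)} = \frac{1}{A + 3} = \frac{1}{3 + A}$)
$J{\left(N \right)} = 9 + \frac{1}{3 + N}$ ($J{\left(N \right)} = \left(3 + 6\right) + \frac{1}{3 + N} = 9 + \frac{1}{3 + N}$)
$K J{\left(8 \right)} = - 1099 \frac{28 + 9 \cdot 8}{3 + 8} = - 1099 \frac{28 + 72}{11} = - 1099 \cdot \frac{1}{11} \cdot 100 = \left(-1099\right) \frac{100}{11} = - \frac{109900}{11}$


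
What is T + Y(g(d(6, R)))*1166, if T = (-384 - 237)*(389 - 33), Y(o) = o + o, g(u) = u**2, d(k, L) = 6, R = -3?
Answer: -137124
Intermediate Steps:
Y(o) = 2*o
T = -221076 (T = -621*356 = -221076)
T + Y(g(d(6, R)))*1166 = -221076 + (2*6**2)*1166 = -221076 + (2*36)*1166 = -221076 + 72*1166 = -221076 + 83952 = -137124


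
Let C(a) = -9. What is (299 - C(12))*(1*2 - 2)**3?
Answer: 0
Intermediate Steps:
(299 - C(12))*(1*2 - 2)**3 = (299 - 1*(-9))*(1*2 - 2)**3 = (299 + 9)*(2 - 2)**3 = 308*0**3 = 308*0 = 0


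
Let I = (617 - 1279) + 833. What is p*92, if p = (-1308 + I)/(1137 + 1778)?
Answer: -104604/2915 ≈ -35.885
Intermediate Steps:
I = 171 (I = -662 + 833 = 171)
p = -1137/2915 (p = (-1308 + 171)/(1137 + 1778) = -1137/2915 ≈ -0.39005)
p*92 = -1137/2915*92 = -104604/2915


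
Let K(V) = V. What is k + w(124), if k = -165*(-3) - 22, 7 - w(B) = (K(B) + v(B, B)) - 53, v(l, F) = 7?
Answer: 402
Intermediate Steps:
w(B) = 53 - B (w(B) = 7 - ((B + 7) - 53) = 7 - ((7 + B) - 53) = 7 - (-46 + B) = 7 + (46 - B) = 53 - B)
k = 473 (k = -33*(-15) - 22 = 495 - 22 = 473)
k + w(124) = 473 + (53 - 1*124) = 473 + (53 - 124) = 473 - 71 = 402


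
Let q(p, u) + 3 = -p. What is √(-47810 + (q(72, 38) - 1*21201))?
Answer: I*√69086 ≈ 262.84*I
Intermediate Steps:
q(p, u) = -3 - p
√(-47810 + (q(72, 38) - 1*21201)) = √(-47810 + ((-3 - 1*72) - 1*21201)) = √(-47810 + ((-3 - 72) - 21201)) = √(-47810 + (-75 - 21201)) = √(-47810 - 21276) = √(-69086) = I*√69086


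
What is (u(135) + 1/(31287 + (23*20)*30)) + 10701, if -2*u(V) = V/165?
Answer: 10614065953/991914 ≈ 10701.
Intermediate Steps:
u(V) = -V/330 (u(V) = -V/(2*165) = -V/330)
(u(135) + 1/(31287 + (23*20)*30)) + 10701 = (-1/330*135 + 1/(31287 + (23*20)*30)) + 10701 = (-9/22 + 1/(31287 + 460*30)) + 10701 = (-9/22 + 1/(31287 + 13800)) + 10701 = (-9/22 + 1/45087) + 10701 = -405761/991914 + 10701 = 10614065953/991914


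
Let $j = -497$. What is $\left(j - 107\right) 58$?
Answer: $-35032$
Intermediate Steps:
$\left(j - 107\right) 58 = \left(-497 - 107\right) 58 = \left(-604\right) 58 = -35032$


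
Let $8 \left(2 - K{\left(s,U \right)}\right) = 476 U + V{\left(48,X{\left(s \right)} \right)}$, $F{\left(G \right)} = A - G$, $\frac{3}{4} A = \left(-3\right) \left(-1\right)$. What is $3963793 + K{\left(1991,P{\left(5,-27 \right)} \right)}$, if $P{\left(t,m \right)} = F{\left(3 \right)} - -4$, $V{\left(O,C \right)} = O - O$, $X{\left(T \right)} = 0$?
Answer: $\frac{7926995}{2} \approx 3.9635 \cdot 10^{6}$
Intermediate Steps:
$A = 4$ ($A = \frac{4 \left(\left(-3\right) \left(-1\right)\right)}{3} = \frac{4}{3} \cdot 3 = 4$)
$F{\left(G \right)} = 4 - G$
$V{\left(O,C \right)} = 0$
$P{\left(t,m \right)} = 5$ ($P{\left(t,m \right)} = \left(4 - 3\right) - -4 = \left(4 - 3\right) + 4 = 1 + 4 = 5$)
$K{\left(s,U \right)} = 2 - \frac{119 U}{2}$ ($K{\left(s,U \right)} = 2 - \frac{476 U + 0}{8} = 2 - \frac{476 U}{8} = 2 - \frac{119 U}{2}$)
$3963793 + K{\left(1991,P{\left(5,-27 \right)} \right)} = 3963793 + \left(2 - \frac{595}{2}\right) = 3963793 - \frac{591}{2} = \frac{7926995}{2}$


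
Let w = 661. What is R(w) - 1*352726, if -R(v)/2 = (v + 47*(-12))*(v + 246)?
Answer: -528684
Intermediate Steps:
R(v) = -2*(-564 + v)*(246 + v) (R(v) = -2*(v + 47*(-12))*(v + 246) = -2*(v - 564)*(246 + v) = -2*(-564 + v)*(246 + v))
R(w) - 1*352726 = (277488 - 2*661**2 + 636*661) - 1*352726 = (277488 - 2*436921 + 420396) - 352726 = (277488 - 873842 + 420396) - 352726 = -175958 - 352726 = -528684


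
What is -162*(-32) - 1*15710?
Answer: -10526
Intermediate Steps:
-162*(-32) - 1*15710 = 5184 - 15710 = -10526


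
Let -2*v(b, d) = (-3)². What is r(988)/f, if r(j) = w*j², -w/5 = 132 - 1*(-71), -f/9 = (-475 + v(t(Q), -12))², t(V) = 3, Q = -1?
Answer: 566163520/1182447 ≈ 478.81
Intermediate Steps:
v(b, d) = -9/2 (v(b, d) = -½*(-3)² = -½*9 = -9/2)
f = -8277129/4 (f = -9*(-475 - 9/2)² = -9*(-959/2)² = -9*919681/4 = -8277129/4 ≈ -2.0693e+6)
w = -1015 (w = -5*(132 - 1*(-71)) = -5*(132 + 71) = -5*203 = -1015)
r(j) = -1015*j²
r(988)/f = (-1015*988²)/(-8277129/4) = -1015*976144*(-4/8277129) = -990786160*(-4/8277129) = 566163520/1182447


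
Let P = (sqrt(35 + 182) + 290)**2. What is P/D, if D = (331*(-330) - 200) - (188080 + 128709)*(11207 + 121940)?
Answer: -(290 + sqrt(217))**2/42179614413 ≈ -2.2016e-6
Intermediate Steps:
P = (290 + sqrt(217))**2 (P = (sqrt(217) + 290)**2 = (290 + sqrt(217))**2 ≈ 92861.)
D = -42179614413 (D = (-109230 - 200) - 316789*133147 = -109430 - 1*42179504983 = -109430 - 42179504983 = -42179614413)
P/D = (290 + sqrt(217))**2/(-42179614413) = (290 + sqrt(217))**2*(-1/42179614413) = -(290 + sqrt(217))**2/42179614413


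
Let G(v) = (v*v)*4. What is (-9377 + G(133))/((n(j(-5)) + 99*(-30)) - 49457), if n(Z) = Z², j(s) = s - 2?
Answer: -61379/52378 ≈ -1.1718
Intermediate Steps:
j(s) = -2 + s
G(v) = 4*v² (G(v) = v²*4 = 4*v²)
(-9377 + G(133))/((n(j(-5)) + 99*(-30)) - 49457) = (-9377 + 4*133²)/(((-2 - 5)² + 99*(-30)) - 49457) = (-9377 + 4*17689)/(((-7)² - 2970) - 49457) = (-9377 + 70756)/((49 - 2970) - 49457) = 61379/(-2921 - 49457) = 61379/(-52378) = 61379*(-1/52378) = -61379/52378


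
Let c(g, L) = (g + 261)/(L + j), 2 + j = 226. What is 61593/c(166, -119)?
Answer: 923895/61 ≈ 15146.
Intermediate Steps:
j = 224 (j = -2 + 226 = 224)
c(g, L) = (261 + g)/(224 + L) (c(g, L) = (g + 261)/(L + 224) = (261 + g)/(224 + L))
61593/c(166, -119) = 61593/(((261 + 166)/(224 - 119))) = 61593/((427/105)) = 61593/(((1/105)*427)) = 61593/(61/15) = 61593*(15/61) = 923895/61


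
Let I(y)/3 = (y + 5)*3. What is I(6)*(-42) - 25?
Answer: -4183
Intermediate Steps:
I(y) = 45 + 9*y (I(y) = 3*((y + 5)*3) = 3*((5 + y)*3) = 3*(15 + 3*y) = 45 + 9*y)
I(6)*(-42) - 25 = (45 + 9*6)*(-42) - 25 = (45 + 54)*(-42) - 25 = 99*(-42) - 25 = -4158 - 25 = -4183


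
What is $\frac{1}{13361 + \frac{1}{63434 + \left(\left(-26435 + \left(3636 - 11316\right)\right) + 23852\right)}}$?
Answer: $\frac{53171}{710417732} \approx 7.4845 \cdot 10^{-5}$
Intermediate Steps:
$\frac{1}{13361 + \frac{1}{63434 + \left(\left(-26435 + \left(3636 - 11316\right)\right) + 23852\right)}} = \frac{1}{13361 + \frac{1}{63434 + \left(\left(-26435 - 7680\right) + 23852\right)}} = \frac{1}{13361 + \frac{1}{63434 + \left(-34115 + 23852\right)}} = \frac{1}{13361 + \frac{1}{63434 - 10263}} = \frac{1}{13361 + \frac{1}{53171}} = \frac{1}{\frac{710417732}{53171}} = \frac{53171}{710417732}$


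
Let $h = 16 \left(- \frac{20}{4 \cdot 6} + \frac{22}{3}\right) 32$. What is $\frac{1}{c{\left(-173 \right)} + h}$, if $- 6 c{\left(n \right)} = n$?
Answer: $\frac{6}{20141} \approx 0.0002979$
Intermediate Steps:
$c{\left(n \right)} = - \frac{n}{6}$
$h = 3328$ ($h = 16 \left(- \frac{20}{24} + 22 \cdot \frac{1}{3}\right) 32 = 16 \left(\left(-20\right) \frac{1}{24} + \frac{22}{3}\right) 32 = 16 \left(- \frac{5}{6} + \frac{22}{3}\right) 32 = 16 \cdot \frac{13}{2} \cdot 32 = 104 \cdot 32 = 3328$)
$\frac{1}{c{\left(-173 \right)} + h} = \frac{1}{\left(- \frac{1}{6}\right) \left(-173\right) + 3328} = \frac{1}{\frac{173}{6} + 3328} = \frac{1}{\frac{20141}{6}} = \frac{6}{20141}$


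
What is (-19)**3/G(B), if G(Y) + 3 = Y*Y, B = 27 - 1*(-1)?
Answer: -6859/781 ≈ -8.7823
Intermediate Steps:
B = 28 (B = 27 + 1 = 28)
G(Y) = -3 + Y**2 (G(Y) = -3 + Y*Y = -3 + Y**2)
(-19)**3/G(B) = (-19)**3/(-3 + 28**2) = -6859/(-3 + 784) = -6859/781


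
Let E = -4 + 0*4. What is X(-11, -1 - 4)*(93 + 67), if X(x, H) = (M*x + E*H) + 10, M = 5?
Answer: -4000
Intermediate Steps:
E = -4 (E = -4 + 0 = -4)
X(x, H) = 10 - 4*H + 5*x (X(x, H) = (5*x - 4*H) + 10 = (-4*H + 5*x) + 10 = 10 - 4*H + 5*x)
X(-11, -1 - 4)*(93 + 67) = (10 - 4*(-1 - 4) + 5*(-11))*(93 + 67) = (10 - 4*(-5) - 55)*160 = (10 + 20 - 55)*160 = -25*160 = -4000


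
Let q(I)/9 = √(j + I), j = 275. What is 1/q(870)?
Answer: √1145/10305 ≈ 0.0032836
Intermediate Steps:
q(I) = 9*√(275 + I)
1/q(870) = 1/(9*√(275 + 870)) = 1/(9*√1145) = √1145/10305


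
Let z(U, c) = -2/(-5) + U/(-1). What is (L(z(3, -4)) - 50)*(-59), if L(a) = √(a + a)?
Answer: 2950 - 59*I*√130/5 ≈ 2950.0 - 134.54*I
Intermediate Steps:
z(U, c) = ⅖ - U (z(U, c) = -2*(-⅕) + U*(-1) = ⅖ - U)
L(a) = √2*√a (L(a) = √(2*a) = √2*√a)
(L(z(3, -4)) - 50)*(-59) = (√2*√(⅖ - 1*3) - 50)*(-59) = (√2*√(⅖ - 3) - 50)*(-59) = (√2*√(-13/5) - 50)*(-59) = (√2*(I*√65/5) - 50)*(-59) = (I*√130/5 - 50)*(-59) = (-50 + I*√130/5)*(-59) = 2950 - 59*I*√130/5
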